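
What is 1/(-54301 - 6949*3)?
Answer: -1/75148 ≈ -1.3307e-5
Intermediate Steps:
1/(-54301 - 6949*3) = 1/(-54301 - 20847) = 1/(-75148) = -1/75148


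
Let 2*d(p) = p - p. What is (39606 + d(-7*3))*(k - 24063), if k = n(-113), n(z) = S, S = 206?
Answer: -944880342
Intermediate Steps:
d(p) = 0 (d(p) = (p - p)/2 = (½)*0 = 0)
n(z) = 206
k = 206
(39606 + d(-7*3))*(k - 24063) = (39606 + 0)*(206 - 24063) = 39606*(-23857) = -944880342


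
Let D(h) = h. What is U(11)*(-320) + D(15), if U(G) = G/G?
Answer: -305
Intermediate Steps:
U(G) = 1
U(11)*(-320) + D(15) = 1*(-320) + 15 = -320 + 15 = -305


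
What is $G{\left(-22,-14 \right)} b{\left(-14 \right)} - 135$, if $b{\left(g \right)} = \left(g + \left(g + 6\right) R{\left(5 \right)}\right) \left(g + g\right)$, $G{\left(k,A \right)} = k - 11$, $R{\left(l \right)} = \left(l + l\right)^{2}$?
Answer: $-752271$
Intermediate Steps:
$R{\left(l \right)} = 4 l^{2}$ ($R{\left(l \right)} = \left(2 l\right)^{2} = 4 l^{2}$)
$G{\left(k,A \right)} = -11 + k$ ($G{\left(k,A \right)} = k - 11 = -11 + k$)
$b{\left(g \right)} = 2 g \left(600 + 101 g\right)$ ($b{\left(g \right)} = \left(g + \left(g + 6\right) 4 \cdot 5^{2}\right) \left(g + g\right) = \left(g + \left(6 + g\right) 4 \cdot 25\right) 2 g = \left(g + \left(6 + g\right) 100\right) 2 g = \left(g + \left(600 + 100 g\right)\right) 2 g = \left(600 + 101 g\right) 2 g = 2 g \left(600 + 101 g\right)$)
$G{\left(-22,-14 \right)} b{\left(-14 \right)} - 135 = \left(-11 - 22\right) 2 \left(-14\right) \left(600 + 101 \left(-14\right)\right) - 135 = - 33 \cdot 2 \left(-14\right) \left(600 - 1414\right) - 135 = - 33 \cdot 2 \left(-14\right) \left(-814\right) - 135 = \left(-33\right) 22792 - 135 = -752136 - 135 = -752271$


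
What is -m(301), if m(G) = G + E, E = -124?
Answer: -177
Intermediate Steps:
m(G) = -124 + G (m(G) = G - 124 = -124 + G)
-m(301) = -(-124 + 301) = -1*177 = -177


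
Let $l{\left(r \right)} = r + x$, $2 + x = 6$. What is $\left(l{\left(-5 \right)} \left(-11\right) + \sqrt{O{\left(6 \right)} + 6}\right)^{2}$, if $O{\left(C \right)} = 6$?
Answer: $133 + 44 \sqrt{3} \approx 209.21$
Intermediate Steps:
$x = 4$ ($x = -2 + 6 = 4$)
$l{\left(r \right)} = 4 + r$ ($l{\left(r \right)} = r + 4 = 4 + r$)
$\left(l{\left(-5 \right)} \left(-11\right) + \sqrt{O{\left(6 \right)} + 6}\right)^{2} = \left(\left(4 - 5\right) \left(-11\right) + \sqrt{6 + 6}\right)^{2} = \left(\left(-1\right) \left(-11\right) + \sqrt{12}\right)^{2} = \left(11 + 2 \sqrt{3}\right)^{2}$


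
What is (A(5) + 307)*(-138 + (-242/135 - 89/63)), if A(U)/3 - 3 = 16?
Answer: -6938828/135 ≈ -51399.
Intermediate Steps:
A(U) = 57 (A(U) = 9 + 3*16 = 9 + 48 = 57)
(A(5) + 307)*(-138 + (-242/135 - 89/63)) = (57 + 307)*(-138 + (-242/135 - 89/63)) = 364*(-138 + (-242*1/135 - 89*1/63)) = 364*(-138 + (-242/135 - 89/63)) = 364*(-138 - 3029/945) = 364*(-133439/945) = -6938828/135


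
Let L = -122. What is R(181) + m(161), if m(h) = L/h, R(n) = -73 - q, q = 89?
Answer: -26204/161 ≈ -162.76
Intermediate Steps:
R(n) = -162 (R(n) = -73 - 1*89 = -73 - 89 = -162)
m(h) = -122/h
R(181) + m(161) = -162 - 122/161 = -26204/161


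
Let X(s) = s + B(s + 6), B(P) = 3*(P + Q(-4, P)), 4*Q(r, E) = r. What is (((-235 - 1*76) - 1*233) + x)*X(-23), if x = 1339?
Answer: -61215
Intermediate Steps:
Q(r, E) = r/4
B(P) = -3 + 3*P (B(P) = 3*(P + (¼)*(-4)) = 3*(P - 1) = 3*(-1 + P) = -3 + 3*P)
X(s) = 15 + 4*s (X(s) = s + (-3 + 3*(s + 6)) = s + (-3 + 3*(6 + s)) = s + (-3 + (18 + 3*s)) = s + (15 + 3*s) = 15 + 4*s)
(((-235 - 1*76) - 1*233) + x)*X(-23) = (((-235 - 1*76) - 1*233) + 1339)*(15 + 4*(-23)) = (((-235 - 76) - 233) + 1339)*(15 - 92) = ((-311 - 233) + 1339)*(-77) = (-544 + 1339)*(-77) = 795*(-77) = -61215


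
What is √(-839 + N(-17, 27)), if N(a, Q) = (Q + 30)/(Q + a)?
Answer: I*√83330/10 ≈ 28.867*I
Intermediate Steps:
N(a, Q) = (30 + Q)/(Q + a)
√(-839 + N(-17, 27)) = √(-839 + (30 + 27)/(27 - 17)) = √(-839 + 57/10) = √(-8333/10) = I*√83330/10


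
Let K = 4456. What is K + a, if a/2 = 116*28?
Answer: 10952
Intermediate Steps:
a = 6496 (a = 2*(116*28) = 2*3248 = 6496)
K + a = 4456 + 6496 = 10952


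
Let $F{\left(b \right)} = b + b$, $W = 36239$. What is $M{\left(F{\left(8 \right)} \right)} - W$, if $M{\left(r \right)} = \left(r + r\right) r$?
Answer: $-35727$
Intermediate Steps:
$F{\left(b \right)} = 2 b$
$M{\left(r \right)} = 2 r^{2}$ ($M{\left(r \right)} = 2 r r = 2 r^{2}$)
$M{\left(F{\left(8 \right)} \right)} - W = 2 \left(2 \cdot 8\right)^{2} - 36239 = 2 \cdot 16^{2} - 36239 = 2 \cdot 256 - 36239 = 512 - 36239 = -35727$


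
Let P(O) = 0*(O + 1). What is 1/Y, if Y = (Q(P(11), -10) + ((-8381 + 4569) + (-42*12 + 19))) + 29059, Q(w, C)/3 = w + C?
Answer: 1/24732 ≈ 4.0433e-5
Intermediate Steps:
P(O) = 0 (P(O) = 0*(1 + O) = 0)
Q(w, C) = 3*C + 3*w (Q(w, C) = 3*(w + C) = 3*(C + w) = 3*C + 3*w)
Y = 24732 (Y = ((3*(-10) + 3*0) + ((-8381 + 4569) + (-42*12 + 19))) + 29059 = ((-30 + 0) + (-3812 + (-504 + 19))) + 29059 = (-30 + (-3812 - 485)) + 29059 = (-30 - 4297) + 29059 = -4327 + 29059 = 24732)
1/Y = 1/24732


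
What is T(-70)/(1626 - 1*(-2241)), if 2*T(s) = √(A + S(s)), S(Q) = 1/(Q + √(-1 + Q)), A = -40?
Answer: √((2801 - 40*I*√71)/(-70 + I*√71))/7734 ≈ 1.7324e-8 - 0.0008179*I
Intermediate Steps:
T(s) = √(-40 + 1/(s + √(-1 + s)))/2
T(-70)/(1626 - 1*(-2241)) = (√((1 - 40*(-70) - 40*√(-1 - 70))/(-70 + √(-1 - 70)))/2)/(1626 - 1*(-2241)) = (√((1 + 2800 - 40*I*√71)/(-70 + √(-71)))/2)/(1626 + 2241) = (√((1 + 2800 - 40*I*√71)/(-70 + I*√71))/2)/3867 = (√((1 + 2800 - 40*I*√71)/(-70 + I*√71))/2)*(1/3867) = (√((2801 - 40*I*√71)/(-70 + I*√71))/2)*(1/3867) = √((2801 - 40*I*√71)/(-70 + I*√71))/7734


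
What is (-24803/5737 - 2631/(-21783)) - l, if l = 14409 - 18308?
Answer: 162243072709/41656357 ≈ 3894.8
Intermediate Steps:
l = -3899
(-24803/5737 - 2631/(-21783)) - l = (-24803/5737 - 2631/(-21783)) - 1*(-3899) = (-24803*1/5737 - 2631*(-1/21783)) + 3899 = (-24803/5737 + 877/7261) + 3899 = -175063234/41656357 + 3899 = 162243072709/41656357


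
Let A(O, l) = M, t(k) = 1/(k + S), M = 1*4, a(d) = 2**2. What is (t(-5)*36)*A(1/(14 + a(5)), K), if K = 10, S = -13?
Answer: -8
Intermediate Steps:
a(d) = 4
M = 4
t(k) = 1/(-13 + k) (t(k) = 1/(k - 13) = 1/(-13 + k))
A(O, l) = 4
(t(-5)*36)*A(1/(14 + a(5)), K) = (36/(-13 - 5))*4 = (36/(-18))*4 = -1/18*36*4 = -2*4 = -8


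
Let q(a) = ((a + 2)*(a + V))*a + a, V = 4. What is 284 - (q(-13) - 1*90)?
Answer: 1674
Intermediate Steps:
q(a) = a + a*(2 + a)*(4 + a) (q(a) = ((a + 2)*(a + 4))*a + a = ((2 + a)*(4 + a))*a + a = a*(2 + a)*(4 + a) + a = a + a*(2 + a)*(4 + a))
284 - (q(-13) - 1*90) = 284 - (-13*(9 + (-13)**2 + 6*(-13)) - 1*90) = 284 - (-13*(9 + 169 - 78) - 90) = 284 - (-13*100 - 90) = 284 - (-1300 - 90) = 284 - 1*(-1390) = 284 + 1390 = 1674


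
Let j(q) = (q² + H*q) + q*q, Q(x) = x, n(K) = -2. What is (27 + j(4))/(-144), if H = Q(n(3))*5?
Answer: -19/144 ≈ -0.13194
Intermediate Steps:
H = -10 (H = -2*5 = -10)
j(q) = -10*q + 2*q² (j(q) = (q² - 10*q) + q*q = (q² - 10*q) + q² = -10*q + 2*q²)
(27 + j(4))/(-144) = (27 + 2*4*(-5 + 4))/(-144) = -(27 + 2*4*(-1))/144 = -(27 - 8)/144 = -1/144*19 = -19/144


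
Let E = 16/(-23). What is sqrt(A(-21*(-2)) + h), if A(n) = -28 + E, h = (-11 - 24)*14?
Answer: I*sqrt(274390)/23 ≈ 22.775*I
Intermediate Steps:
E = -16/23 (E = 16*(-1/23) = -16/23 ≈ -0.69565)
h = -490 (h = -35*14 = -490)
A(n) = -660/23 (A(n) = -28 - 16/23 = -660/23)
sqrt(A(-21*(-2)) + h) = sqrt(-660/23 - 490) = sqrt(-11930/23) = I*sqrt(274390)/23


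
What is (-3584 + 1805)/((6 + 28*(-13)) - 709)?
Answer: 1779/1067 ≈ 1.6673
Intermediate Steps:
(-3584 + 1805)/((6 + 28*(-13)) - 709) = -1779/((6 - 364) - 709) = -1779/(-358 - 709) = -1779/(-1067) = -1779*(-1/1067) = 1779/1067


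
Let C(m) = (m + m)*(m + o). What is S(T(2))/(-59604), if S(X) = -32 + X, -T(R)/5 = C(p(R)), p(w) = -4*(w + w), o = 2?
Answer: 568/14901 ≈ 0.038118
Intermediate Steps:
p(w) = -8*w
C(m) = 2*m*(2 + m) (C(m) = (m + m)*(m + 2) = (2*m)*(2 + m) = 2*m*(2 + m))
T(R) = 80*R*(2 - 8*R) (T(R) = -10*(-8*R)*(2 - 8*R) = -(-80)*R*(2 - 8*R) = 80*R*(2 - 8*R))
S(T(2))/(-59604) = (-32 + 160*2*(1 - 4*2))/(-59604) = (-32 + 160*2*(1 - 8))*(-1/59604) = (-32 + 160*2*(-7))*(-1/59604) = (-32 - 2240)*(-1/59604) = -2272*(-1/59604) = 568/14901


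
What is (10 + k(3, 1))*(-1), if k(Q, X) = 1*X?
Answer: -11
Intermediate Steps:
k(Q, X) = X
(10 + k(3, 1))*(-1) = (10 + 1)*(-1) = 11*(-1) = -11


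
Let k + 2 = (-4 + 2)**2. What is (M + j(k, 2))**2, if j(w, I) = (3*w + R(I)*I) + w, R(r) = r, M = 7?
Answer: 361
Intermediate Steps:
k = 2 (k = -2 + (-4 + 2)**2 = -2 + (-2)**2 = -2 + 4 = 2)
j(w, I) = I**2 + 4*w (j(w, I) = (3*w + I*I) + w = (3*w + I**2) + w = (I**2 + 3*w) + w = I**2 + 4*w)
(M + j(k, 2))**2 = (7 + (2**2 + 4*2))**2 = (7 + (4 + 8))**2 = (7 + 12)**2 = 19**2 = 361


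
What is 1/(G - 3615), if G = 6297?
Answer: 1/2682 ≈ 0.00037286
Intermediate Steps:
1/(G - 3615) = 1/(6297 - 3615) = 1/2682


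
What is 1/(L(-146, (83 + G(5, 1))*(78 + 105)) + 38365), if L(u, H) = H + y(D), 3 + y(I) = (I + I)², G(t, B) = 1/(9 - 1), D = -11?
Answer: 8/432463 ≈ 1.8499e-5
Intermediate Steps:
G(t, B) = ⅛ (G(t, B) = 1/8 = ⅛)
y(I) = -3 + 4*I² (y(I) = -3 + (I + I)² = -3 + (2*I)² = -3 + 4*I²)
L(u, H) = 481 + H (L(u, H) = H + (-3 + 4*(-11)²) = H + (-3 + 4*121) = H + (-3 + 484) = H + 481 = 481 + H)
1/(L(-146, (83 + G(5, 1))*(78 + 105)) + 38365) = 1/((481 + (83 + ⅛)*(78 + 105)) + 38365) = 1/((481 + (665/8)*183) + 38365) = 1/((481 + 121695/8) + 38365) = 1/(125543/8 + 38365) = 1/(432463/8) = 8/432463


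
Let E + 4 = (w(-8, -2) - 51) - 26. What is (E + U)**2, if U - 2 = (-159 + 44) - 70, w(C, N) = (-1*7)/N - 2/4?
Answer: 68121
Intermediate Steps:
w(C, N) = -1/2 - 7/N (w(C, N) = -7/N - 2*1/4 = -7/N - 1/2 = -1/2 - 7/N)
U = -183 (U = 2 + ((-159 + 44) - 70) = 2 + (-115 - 70) = 2 - 185 = -183)
E = -78 (E = -4 + (((1/2)*(-14 - 1*(-2))/(-2) - 51) - 26) = -4 + (((1/2)*(-1/2)*(-14 + 2) - 51) - 26) = -4 + (((1/2)*(-1/2)*(-12) - 51) - 26) = -4 + ((3 - 51) - 26) = -4 + (-48 - 26) = -4 - 74 = -78)
(E + U)**2 = (-78 - 183)**2 = (-261)**2 = 68121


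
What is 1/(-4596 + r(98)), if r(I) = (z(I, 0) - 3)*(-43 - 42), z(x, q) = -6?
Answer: -1/3831 ≈ -0.00026103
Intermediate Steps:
r(I) = 765 (r(I) = (-6 - 3)*(-43 - 42) = -9*(-85) = 765)
1/(-4596 + r(98)) = 1/(-4596 + 765) = 1/(-3831) = -1/3831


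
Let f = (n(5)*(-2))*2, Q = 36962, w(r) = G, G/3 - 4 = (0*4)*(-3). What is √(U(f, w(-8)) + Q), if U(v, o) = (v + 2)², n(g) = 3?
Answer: 3*√4118 ≈ 192.51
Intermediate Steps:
G = 12 (G = 12 + 3*((0*4)*(-3)) = 12 + 3*(0*(-3)) = 12 + 3*0 = 12 + 0 = 12)
w(r) = 12
f = -12 (f = (3*(-2))*2 = -6*2 = -12)
U(v, o) = (2 + v)²
√(U(f, w(-8)) + Q) = √((2 - 12)² + 36962) = √((-10)² + 36962) = √(100 + 36962) = √37062 = 3*√4118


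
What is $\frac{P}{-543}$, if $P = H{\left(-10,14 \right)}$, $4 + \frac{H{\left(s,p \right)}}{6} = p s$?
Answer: $\frac{288}{181} \approx 1.5912$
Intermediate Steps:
$H{\left(s,p \right)} = -24 + 6 p s$
$P = -864$ ($P = -24 + 6 \cdot 14 \left(-10\right) = -24 - 840 = -864$)
$\frac{P}{-543} = - \frac{864}{-543} = \left(-864\right) \left(- \frac{1}{543}\right) = \frac{288}{181}$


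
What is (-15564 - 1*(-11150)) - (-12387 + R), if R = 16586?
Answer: -8613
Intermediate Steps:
(-15564 - 1*(-11150)) - (-12387 + R) = (-15564 - 1*(-11150)) - (-12387 + 16586) = (-15564 + 11150) - 1*4199 = -4414 - 4199 = -8613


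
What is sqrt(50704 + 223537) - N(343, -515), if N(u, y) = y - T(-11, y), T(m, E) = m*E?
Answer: 6180 + sqrt(274241) ≈ 6703.7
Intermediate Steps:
T(m, E) = E*m
N(u, y) = 12*y (N(u, y) = y - y*(-11) = y - (-11)*y = y + 11*y = 12*y)
sqrt(50704 + 223537) - N(343, -515) = sqrt(50704 + 223537) - 12*(-515) = sqrt(274241) - 1*(-6180) = sqrt(274241) + 6180 = 6180 + sqrt(274241)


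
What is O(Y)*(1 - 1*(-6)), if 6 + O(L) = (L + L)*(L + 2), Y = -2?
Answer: -42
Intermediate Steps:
O(L) = -6 + 2*L*(2 + L) (O(L) = -6 + (L + L)*(L + 2) = -6 + (2*L)*(2 + L) = -6 + 2*L*(2 + L))
O(Y)*(1 - 1*(-6)) = (-6 + 2*(-2)**2 + 4*(-2))*(1 - 1*(-6)) = (-6 + 2*4 - 8)*(1 + 6) = (-6 + 8 - 8)*7 = -6*7 = -42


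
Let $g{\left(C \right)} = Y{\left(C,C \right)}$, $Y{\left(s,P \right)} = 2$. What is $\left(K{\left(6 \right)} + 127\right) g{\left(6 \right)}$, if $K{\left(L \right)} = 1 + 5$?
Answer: $266$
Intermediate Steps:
$K{\left(L \right)} = 6$
$g{\left(C \right)} = 2$
$\left(K{\left(6 \right)} + 127\right) g{\left(6 \right)} = \left(6 + 127\right) 2 = 133 \cdot 2 = 266$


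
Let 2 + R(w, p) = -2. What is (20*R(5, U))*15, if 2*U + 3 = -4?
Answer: -1200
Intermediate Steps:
U = -7/2 (U = -3/2 + (½)*(-4) = -3/2 - 2 = -7/2 ≈ -3.5000)
R(w, p) = -4 (R(w, p) = -2 - 2 = -4)
(20*R(5, U))*15 = (20*(-4))*15 = -80*15 = -1200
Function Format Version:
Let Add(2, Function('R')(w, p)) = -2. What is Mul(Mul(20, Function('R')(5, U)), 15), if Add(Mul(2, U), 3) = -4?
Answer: -1200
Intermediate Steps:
U = Rational(-7, 2) (U = Add(Rational(-3, 2), Mul(Rational(1, 2), -4)) = Add(Rational(-3, 2), -2) = Rational(-7, 2) ≈ -3.5000)
Function('R')(w, p) = -4 (Function('R')(w, p) = Add(-2, -2) = -4)
Mul(Mul(20, Function('R')(5, U)), 15) = Mul(Mul(20, -4), 15) = Mul(-80, 15) = -1200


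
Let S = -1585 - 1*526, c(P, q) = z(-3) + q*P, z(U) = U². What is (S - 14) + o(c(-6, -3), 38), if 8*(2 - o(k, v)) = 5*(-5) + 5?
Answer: -4241/2 ≈ -2120.5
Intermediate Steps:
c(P, q) = 9 + P*q (c(P, q) = (-3)² + q*P = 9 + P*q)
S = -2111 (S = -1585 - 526 = -2111)
o(k, v) = 9/2 (o(k, v) = 2 - (5*(-5) + 5)/8 = 2 - (-25 + 5)/8 = 2 - ⅛*(-20) = 2 + 5/2 = 9/2)
(S - 14) + o(c(-6, -3), 38) = (-2111 - 14) + 9/2 = -2125 + 9/2 = -4241/2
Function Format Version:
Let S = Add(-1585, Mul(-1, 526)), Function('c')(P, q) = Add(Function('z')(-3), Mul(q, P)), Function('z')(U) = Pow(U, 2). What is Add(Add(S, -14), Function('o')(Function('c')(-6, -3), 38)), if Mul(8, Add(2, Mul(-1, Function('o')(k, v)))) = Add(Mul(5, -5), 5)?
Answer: Rational(-4241, 2) ≈ -2120.5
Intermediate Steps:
Function('c')(P, q) = Add(9, Mul(P, q)) (Function('c')(P, q) = Add(Pow(-3, 2), Mul(q, P)) = Add(9, Mul(P, q)))
S = -2111 (S = Add(-1585, -526) = -2111)
Function('o')(k, v) = Rational(9, 2) (Function('o')(k, v) = Add(2, Mul(Rational(-1, 8), Add(Mul(5, -5), 5))) = Add(2, Mul(Rational(-1, 8), Add(-25, 5))) = Add(2, Mul(Rational(-1, 8), -20)) = Add(2, Rational(5, 2)) = Rational(9, 2))
Add(Add(S, -14), Function('o')(Function('c')(-6, -3), 38)) = Add(Add(-2111, -14), Rational(9, 2)) = Add(-2125, Rational(9, 2)) = Rational(-4241, 2)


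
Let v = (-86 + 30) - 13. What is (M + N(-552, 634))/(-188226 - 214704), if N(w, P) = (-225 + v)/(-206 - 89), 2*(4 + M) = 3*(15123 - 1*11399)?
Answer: -823492/59432175 ≈ -0.013856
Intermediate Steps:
v = -69 (v = -56 - 13 = -69)
M = 5582 (M = -4 + (3*(15123 - 1*11399))/2 = -4 + (3*(15123 - 11399))/2 = -4 + (3*3724)/2 = -4 + (1/2)*11172 = -4 + 5586 = 5582)
N(w, P) = 294/295 (N(w, P) = (-225 - 69)/(-206 - 89) = -294/(-295) = -294*(-1/295) = 294/295)
(M + N(-552, 634))/(-188226 - 214704) = (5582 + 294/295)/(-188226 - 214704) = (1646984/295)/(-402930) = (1646984/295)*(-1/402930) = -823492/59432175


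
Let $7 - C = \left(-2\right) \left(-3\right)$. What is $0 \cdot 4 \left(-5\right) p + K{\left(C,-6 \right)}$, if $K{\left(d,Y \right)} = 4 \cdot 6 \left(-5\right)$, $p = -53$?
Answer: $-120$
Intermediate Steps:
$C = 1$ ($C = 7 - \left(-2\right) \left(-3\right) = 7 - 6 = 1$)
$K{\left(d,Y \right)} = -120$ ($K{\left(d,Y \right)} = 24 \left(-5\right) = -120$)
$0 \cdot 4 \left(-5\right) p + K{\left(C,-6 \right)} = 0 \cdot 4 \left(-5\right) \left(-53\right) - 120 = 0 \left(-5\right) \left(-53\right) - 120 = 0 \left(-53\right) - 120 = 0 - 120 = -120$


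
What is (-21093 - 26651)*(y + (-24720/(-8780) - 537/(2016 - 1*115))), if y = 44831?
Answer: -1786357601554688/834539 ≈ -2.1405e+9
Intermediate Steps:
(-21093 - 26651)*(y + (-24720/(-8780) - 537/(2016 - 1*115))) = (-21093 - 26651)*(44831 + (-24720/(-8780) - 537/(2016 - 1*115))) = -47744*(44831 + (-24720*(-1/8780) - 537/(2016 - 115))) = -47744*(44831 + (1236/439 - 537/1901)) = -47744*(44831 + 2113893/834539) = -47744*37415331802/834539 = -1786357601554688/834539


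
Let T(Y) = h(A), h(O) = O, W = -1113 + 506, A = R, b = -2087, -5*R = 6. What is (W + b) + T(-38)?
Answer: -13476/5 ≈ -2695.2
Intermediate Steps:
R = -6/5 (R = -⅕*6 = -6/5 ≈ -1.2000)
A = -6/5 ≈ -1.2000
W = -607
T(Y) = -6/5
(W + b) + T(-38) = (-607 - 2087) - 6/5 = -2694 - 6/5 = -13476/5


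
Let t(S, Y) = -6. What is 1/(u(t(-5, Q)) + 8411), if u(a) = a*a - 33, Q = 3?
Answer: 1/8414 ≈ 0.00011885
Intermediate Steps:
u(a) = -33 + a² (u(a) = a² - 33 = -33 + a²)
1/(u(t(-5, Q)) + 8411) = 1/((-33 + (-6)²) + 8411) = 1/((-33 + 36) + 8411) = 1/(3 + 8411) = 1/8414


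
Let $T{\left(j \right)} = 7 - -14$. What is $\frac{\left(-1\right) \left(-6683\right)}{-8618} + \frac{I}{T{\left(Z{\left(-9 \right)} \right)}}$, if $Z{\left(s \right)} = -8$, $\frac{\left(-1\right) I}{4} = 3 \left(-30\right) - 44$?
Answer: $\frac{4478905}{180978} \approx 24.748$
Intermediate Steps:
$I = 536$ ($I = - 4 \left(3 \left(-30\right) - 44\right) = - 4 \left(-90 - 44\right) = \left(-4\right) \left(-134\right) = 536$)
$T{\left(j \right)} = 21$ ($T{\left(j \right)} = 7 + 14 = 21$)
$\frac{\left(-1\right) \left(-6683\right)}{-8618} + \frac{I}{T{\left(Z{\left(-9 \right)} \right)}} = \frac{\left(-1\right) \left(-6683\right)}{-8618} + \frac{536}{21} = 6683 \left(- \frac{1}{8618}\right) + 536 \cdot \frac{1}{21} = - \frac{6683}{8618} + \frac{536}{21} = \frac{4478905}{180978}$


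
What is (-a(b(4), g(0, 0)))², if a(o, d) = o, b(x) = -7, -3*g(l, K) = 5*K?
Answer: 49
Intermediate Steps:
g(l, K) = -5*K/3
(-a(b(4), g(0, 0)))² = (-1*(-7))² = 7² = 49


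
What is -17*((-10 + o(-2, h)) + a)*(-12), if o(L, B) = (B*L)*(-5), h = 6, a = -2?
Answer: 9792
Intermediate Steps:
o(L, B) = -5*B*L
-17*((-10 + o(-2, h)) + a)*(-12) = -17*((-10 - 5*6*(-2)) - 2)*(-12) = -17*((-10 + 60) - 2)*(-12) = -17*(50 - 2)*(-12) = -17*48*(-12) = -816*(-12) = 9792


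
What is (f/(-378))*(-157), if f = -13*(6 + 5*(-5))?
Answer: 38779/378 ≈ 102.59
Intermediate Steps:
f = 247 (f = -13*(6 - 25) = -13*(-19) = 247)
(f/(-378))*(-157) = (247/(-378))*(-157) = (247*(-1/378))*(-157) = -247/378*(-157) = 38779/378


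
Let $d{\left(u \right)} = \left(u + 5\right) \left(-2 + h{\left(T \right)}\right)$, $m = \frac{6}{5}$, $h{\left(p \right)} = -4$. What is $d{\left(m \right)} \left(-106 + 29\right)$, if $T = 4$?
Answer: $\frac{14322}{5} \approx 2864.4$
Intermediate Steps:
$m = \frac{6}{5}$ ($m = 6 \cdot \frac{1}{5} = \frac{6}{5} \approx 1.2$)
$d{\left(u \right)} = -30 - 6 u$ ($d{\left(u \right)} = \left(u + 5\right) \left(-2 - 4\right) = \left(5 + u\right) \left(-6\right) = -30 - 6 u$)
$d{\left(m \right)} \left(-106 + 29\right) = \left(-30 - \frac{36}{5}\right) \left(-106 + 29\right) = \left(-30 - \frac{36}{5}\right) \left(-77\right) = \left(- \frac{186}{5}\right) \left(-77\right) = \frac{14322}{5}$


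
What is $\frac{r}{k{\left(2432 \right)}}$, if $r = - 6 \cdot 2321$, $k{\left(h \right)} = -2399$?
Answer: $\frac{13926}{2399} \approx 5.8049$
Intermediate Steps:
$r = -13926$ ($r = \left(-1\right) 13926 = -13926$)
$\frac{r}{k{\left(2432 \right)}} = - \frac{13926}{-2399} = \left(-13926\right) \left(- \frac{1}{2399}\right) = \frac{13926}{2399}$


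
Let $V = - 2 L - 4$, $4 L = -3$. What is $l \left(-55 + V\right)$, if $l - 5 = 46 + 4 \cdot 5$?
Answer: $- \frac{8165}{2} \approx -4082.5$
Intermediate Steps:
$L = - \frac{3}{4}$ ($L = \frac{1}{4} \left(-3\right) = - \frac{3}{4} \approx -0.75$)
$V = - \frac{5}{2}$ ($V = \left(-2\right) \left(- \frac{3}{4}\right) - 4 = \frac{3}{2} - 4 = - \frac{5}{2} \approx -2.5$)
$l = 71$ ($l = 5 + \left(46 + 4 \cdot 5\right) = 5 + \left(46 + 20\right) = 5 + 66 = 71$)
$l \left(-55 + V\right) = 71 \left(-55 - \frac{5}{2}\right) = 71 \left(- \frac{115}{2}\right) = - \frac{8165}{2}$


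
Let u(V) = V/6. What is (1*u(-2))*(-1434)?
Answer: 478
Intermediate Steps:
u(V) = V/6 (u(V) = V*(1/6) = V/6)
(1*u(-2))*(-1434) = (1*((1/6)*(-2)))*(-1434) = (1*(-1/3))*(-1434) = -1/3*(-1434) = 478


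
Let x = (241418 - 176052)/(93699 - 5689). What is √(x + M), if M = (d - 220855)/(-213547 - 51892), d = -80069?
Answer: √256010537606396025115/11680643195 ≈ 1.3698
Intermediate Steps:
x = 32683/44005 (x = 65366/88010 = 65366*(1/88010) = 32683/44005 ≈ 0.74271)
M = 300924/265439 (M = (-80069 - 220855)/(-213547 - 51892) = -300924/(-265439) = -300924*(-1/265439) = 300924/265439 ≈ 1.1337)
√(x + M) = √(32683/44005 + 300924/265439) = √(21917503457/11680643195) = √256010537606396025115/11680643195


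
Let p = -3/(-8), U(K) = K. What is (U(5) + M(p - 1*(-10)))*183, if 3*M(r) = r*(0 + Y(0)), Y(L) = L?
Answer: 915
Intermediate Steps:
p = 3/8 (p = -3*(-⅛) = 3/8 ≈ 0.37500)
M(r) = 0 (M(r) = (r*(0 + 0))/3 = (r*0)/3 = (⅓)*0 = 0)
(U(5) + M(p - 1*(-10)))*183 = (5 + 0)*183 = 5*183 = 915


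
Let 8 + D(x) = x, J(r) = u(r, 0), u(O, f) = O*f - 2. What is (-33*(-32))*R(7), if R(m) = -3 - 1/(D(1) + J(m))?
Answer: -9152/3 ≈ -3050.7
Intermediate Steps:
u(O, f) = -2 + O*f
J(r) = -2 (J(r) = -2 + r*0 = -2 + 0 = -2)
D(x) = -8 + x
R(m) = -26/9 (R(m) = -3 - 1/((-8 + 1) - 2) = -3 - 1/(-7 - 2) = -3 - 1/(-9) = -3 - 1*(-⅑) = -3 + ⅑ = -26/9)
(-33*(-32))*R(7) = -33*(-32)*(-26/9) = 1056*(-26/9) = -9152/3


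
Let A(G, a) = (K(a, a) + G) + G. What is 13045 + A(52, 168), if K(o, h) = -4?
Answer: 13145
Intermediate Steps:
A(G, a) = -4 + 2*G (A(G, a) = (-4 + G) + G = -4 + 2*G)
13045 + A(52, 168) = 13045 + (-4 + 2*52) = 13045 + (-4 + 104) = 13045 + 100 = 13145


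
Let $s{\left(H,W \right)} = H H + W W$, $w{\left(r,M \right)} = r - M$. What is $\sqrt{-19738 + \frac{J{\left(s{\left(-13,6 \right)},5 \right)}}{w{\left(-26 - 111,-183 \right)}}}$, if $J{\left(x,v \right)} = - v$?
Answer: $\frac{i \sqrt{41765838}}{46} \approx 140.49 i$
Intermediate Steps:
$s{\left(H,W \right)} = H^{2} + W^{2}$
$\sqrt{-19738 + \frac{J{\left(s{\left(-13,6 \right)},5 \right)}}{w{\left(-26 - 111,-183 \right)}}} = \sqrt{-19738 + \frac{\left(-1\right) 5}{\left(-26 - 111\right) - -183}} = \sqrt{-19738 - \frac{5}{-137 + 183}} = \sqrt{-19738 - \frac{5}{46}} = \sqrt{- \frac{907953}{46}} = \frac{i \sqrt{41765838}}{46}$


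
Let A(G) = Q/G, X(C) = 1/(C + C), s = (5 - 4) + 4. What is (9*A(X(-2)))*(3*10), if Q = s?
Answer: -5400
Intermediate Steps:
s = 5 (s = 1 + 4 = 5)
X(C) = 1/(2*C)
Q = 5
A(G) = 5/G
(9*A(X(-2)))*(3*10) = (9*(5/(((½)/(-2)))))*(3*10) = (9*(5/(((½)*(-½)))))*30 = (9*(5/(-¼)))*30 = (9*(5*(-4)))*30 = (9*(-20))*30 = -180*30 = -5400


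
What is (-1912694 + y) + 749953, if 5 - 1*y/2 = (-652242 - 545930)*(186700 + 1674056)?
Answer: 4459010313333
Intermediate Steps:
y = 4459011476074 (y = 10 - 2*(-652242 - 545930)*(186700 + 1674056) = 10 - (-2396344)*1860756 = 10 - 2*(-2229505738032) = 10 + 4459011476064 = 4459011476074)
(-1912694 + y) + 749953 = (-1912694 + 4459011476074) + 749953 = 4459009563380 + 749953 = 4459010313333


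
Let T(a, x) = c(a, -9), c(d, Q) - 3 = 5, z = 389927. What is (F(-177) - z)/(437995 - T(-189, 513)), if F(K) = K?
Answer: -35464/39817 ≈ -0.89067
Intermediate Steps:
c(d, Q) = 8 (c(d, Q) = 3 + 5 = 8)
T(a, x) = 8
(F(-177) - z)/(437995 - T(-189, 513)) = (-177 - 1*389927)/(437995 - 1*8) = (-177 - 389927)/(437995 - 8) = -390104/437987 = -390104*1/437987 = -35464/39817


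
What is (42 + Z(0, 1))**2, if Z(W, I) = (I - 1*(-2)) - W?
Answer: 2025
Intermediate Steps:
Z(W, I) = 2 + I - W (Z(W, I) = (I + 2) - W = (2 + I) - W = 2 + I - W)
(42 + Z(0, 1))**2 = (42 + (2 + 1 - 1*0))**2 = (42 + (2 + 1 + 0))**2 = (42 + 3)**2 = 45**2 = 2025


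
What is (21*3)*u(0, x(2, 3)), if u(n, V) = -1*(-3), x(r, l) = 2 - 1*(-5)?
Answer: 189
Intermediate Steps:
x(r, l) = 7 (x(r, l) = 2 + 5 = 7)
u(n, V) = 3
(21*3)*u(0, x(2, 3)) = (21*3)*3 = 63*3 = 189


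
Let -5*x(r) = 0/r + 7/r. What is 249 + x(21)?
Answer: 3734/15 ≈ 248.93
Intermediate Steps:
x(r) = -7/(5*r) (x(r) = -(0/r + 7/r)/5 = -(0 + 7/r)/5 = -7/(5*r))
249 + x(21) = 249 - 7/5/21 = 249 - 7/5*1/21 = 249 - 1/15 = 3734/15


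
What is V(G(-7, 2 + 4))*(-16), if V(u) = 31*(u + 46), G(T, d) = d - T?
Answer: -29264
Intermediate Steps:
V(u) = 1426 + 31*u (V(u) = 31*(46 + u) = 1426 + 31*u)
V(G(-7, 2 + 4))*(-16) = (1426 + 31*((2 + 4) - 1*(-7)))*(-16) = (1426 + 31*(6 + 7))*(-16) = (1426 + 31*13)*(-16) = (1426 + 403)*(-16) = 1829*(-16) = -29264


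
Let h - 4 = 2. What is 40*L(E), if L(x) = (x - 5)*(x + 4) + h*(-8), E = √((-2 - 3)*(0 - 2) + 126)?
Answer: 2720 - 80*√34 ≈ 2253.5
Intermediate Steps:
h = 6 (h = 4 + 2 = 6)
E = 2*√34 (E = √(-5*(-2) + 126) = √(10 + 126) = √136 = 2*√34 ≈ 11.662)
L(x) = -48 + (-5 + x)*(4 + x) (L(x) = (x - 5)*(x + 4) + 6*(-8) = (-5 + x)*(4 + x) - 48 = -48 + (-5 + x)*(4 + x))
40*L(E) = 40*(-68 + (2*√34)² - 2*√34) = 40*(-68 + 136 - 2*√34) = 40*(68 - 2*√34) = 2720 - 80*√34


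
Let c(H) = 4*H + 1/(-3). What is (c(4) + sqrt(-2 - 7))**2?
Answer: 2128/9 + 94*I ≈ 236.44 + 94.0*I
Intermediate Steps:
c(H) = -1/3 + 4*H (c(H) = 4*H - 1/3 = -1/3 + 4*H)
(c(4) + sqrt(-2 - 7))**2 = ((-1/3 + 4*4) + sqrt(-2 - 7))**2 = ((-1/3 + 16) + sqrt(-9))**2 = (47/3 + 3*I)**2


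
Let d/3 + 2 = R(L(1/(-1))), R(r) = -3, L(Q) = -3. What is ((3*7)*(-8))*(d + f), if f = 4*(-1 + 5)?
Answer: -168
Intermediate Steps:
d = -15 (d = -6 + 3*(-3) = -6 - 9 = -15)
f = 16 (f = 4*4 = 16)
((3*7)*(-8))*(d + f) = ((3*7)*(-8))*(-15 + 16) = (21*(-8))*1 = -168*1 = -168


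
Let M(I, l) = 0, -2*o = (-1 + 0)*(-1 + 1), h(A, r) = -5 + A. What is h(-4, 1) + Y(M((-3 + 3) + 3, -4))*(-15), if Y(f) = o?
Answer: -9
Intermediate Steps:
o = 0 (o = -(-1 + 0)*(-1 + 1)/2 = -(-1)*0/2 = -1/2*0 = 0)
Y(f) = 0
h(-4, 1) + Y(M((-3 + 3) + 3, -4))*(-15) = (-5 - 4) + 0*(-15) = -9 + 0 = -9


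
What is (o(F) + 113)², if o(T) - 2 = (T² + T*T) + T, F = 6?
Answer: 37249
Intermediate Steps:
o(T) = 2 + T + 2*T² (o(T) = 2 + ((T² + T*T) + T) = 2 + ((T² + T²) + T) = 2 + (2*T² + T) = 2 + (T + 2*T²) = 2 + T + 2*T²)
(o(F) + 113)² = ((2 + 6 + 2*6²) + 113)² = ((2 + 6 + 2*36) + 113)² = ((2 + 6 + 72) + 113)² = (80 + 113)² = 193² = 37249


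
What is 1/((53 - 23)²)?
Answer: 1/900 ≈ 0.0011111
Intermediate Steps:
1/((53 - 23)²) = 1/(30²) = 1/900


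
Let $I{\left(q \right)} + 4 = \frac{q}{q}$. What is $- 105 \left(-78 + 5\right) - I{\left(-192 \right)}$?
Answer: $7668$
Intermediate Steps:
$I{\left(q \right)} = -3$ ($I{\left(q \right)} = -4 + \frac{q}{q} = -4 + 1 = -3$)
$- 105 \left(-78 + 5\right) - I{\left(-192 \right)} = - 105 \left(-78 + 5\right) - -3 = \left(-105\right) \left(-73\right) + 3 = 7665 + 3 = 7668$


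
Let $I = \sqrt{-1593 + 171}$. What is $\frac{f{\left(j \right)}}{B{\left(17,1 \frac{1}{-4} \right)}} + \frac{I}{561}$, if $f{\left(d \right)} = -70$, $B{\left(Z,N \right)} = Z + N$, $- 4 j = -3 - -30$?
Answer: $- \frac{280}{67} + \frac{i \sqrt{158}}{187} \approx -4.1791 + 0.067218 i$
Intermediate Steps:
$j = - \frac{27}{4}$ ($j = - \frac{-3 - -30}{4} = - \frac{-3 + 30}{4} = \left(- \frac{1}{4}\right) 27 = - \frac{27}{4} \approx -6.75$)
$B{\left(Z,N \right)} = N + Z$
$I = 3 i \sqrt{158}$ ($I = \sqrt{-1422} = 3 i \sqrt{158} \approx 37.709 i$)
$\frac{f{\left(j \right)}}{B{\left(17,1 \frac{1}{-4} \right)}} + \frac{I}{561} = - \frac{70}{1 \frac{1}{-4} + 17} + \frac{3 i \sqrt{158}}{561} = - \frac{70}{1 \left(- \frac{1}{4}\right) + 17} + 3 i \sqrt{158} \cdot \frac{1}{561} = - \frac{70}{- \frac{1}{4} + 17} + \frac{i \sqrt{158}}{187} = - \frac{70}{\frac{67}{4}} + \frac{i \sqrt{158}}{187} = \left(-70\right) \frac{4}{67} + \frac{i \sqrt{158}}{187} = - \frac{280}{67} + \frac{i \sqrt{158}}{187}$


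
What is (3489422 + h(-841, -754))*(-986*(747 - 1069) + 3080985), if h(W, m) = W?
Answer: 11855862291137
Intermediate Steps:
(3489422 + h(-841, -754))*(-986*(747 - 1069) + 3080985) = (3489422 - 841)*(-986*(747 - 1069) + 3080985) = 3488581*(-986*(-322) + 3080985) = 3488581*(317492 + 3080985) = 3488581*3398477 = 11855862291137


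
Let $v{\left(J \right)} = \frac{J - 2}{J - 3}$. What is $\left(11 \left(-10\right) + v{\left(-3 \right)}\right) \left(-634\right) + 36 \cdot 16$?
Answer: $\frac{209363}{3} \approx 69788.0$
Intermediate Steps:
$v{\left(J \right)} = \frac{-2 + J}{-3 + J}$
$\left(11 \left(-10\right) + v{\left(-3 \right)}\right) \left(-634\right) + 36 \cdot 16 = \left(11 \left(-10\right) + \frac{-2 - 3}{-3 - 3}\right) \left(-634\right) + 36 \cdot 16 = \left(-110 + \frac{1}{-6} \left(-5\right)\right) \left(-634\right) + 576 = \left(-110 - - \frac{5}{6}\right) \left(-634\right) + 576 = \left(-110 + \frac{5}{6}\right) \left(-634\right) + 576 = \left(- \frac{655}{6}\right) \left(-634\right) + 576 = \frac{207635}{3} + 576 = \frac{209363}{3}$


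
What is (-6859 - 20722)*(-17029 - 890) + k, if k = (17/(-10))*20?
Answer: 494223905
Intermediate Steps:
k = -34 (k = (17*(-1/10))*20 = -17/10*20 = -34)
(-6859 - 20722)*(-17029 - 890) + k = (-6859 - 20722)*(-17029 - 890) - 34 = -27581*(-17919) - 34 = 494223939 - 34 = 494223905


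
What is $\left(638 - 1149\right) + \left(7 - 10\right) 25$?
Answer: $-586$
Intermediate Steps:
$\left(638 - 1149\right) + \left(7 - 10\right) 25 = \left(638 - 1149\right) - 75 = -511 - 75 = -586$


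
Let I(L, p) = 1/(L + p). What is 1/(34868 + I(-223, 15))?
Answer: 208/7252543 ≈ 2.8680e-5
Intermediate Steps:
1/(34868 + I(-223, 15)) = 1/(34868 + 1/(-223 + 15)) = 1/(34868 + 1/(-208)) = 1/(34868 - 1/208) = 1/(7252543/208) = 208/7252543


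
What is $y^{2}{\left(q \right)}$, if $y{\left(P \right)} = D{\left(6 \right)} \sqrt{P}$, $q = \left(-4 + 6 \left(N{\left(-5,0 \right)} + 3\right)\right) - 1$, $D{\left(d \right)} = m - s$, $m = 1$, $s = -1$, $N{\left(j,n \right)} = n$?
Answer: $52$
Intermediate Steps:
$D{\left(d \right)} = 2$ ($D{\left(d \right)} = 1 - -1 = 1 + 1 = 2$)
$q = 13$ ($q = \left(-4 + 6 \left(0 + 3\right)\right) - 1 = \left(-4 + 6 \cdot 3\right) - 1 = \left(-4 + 18\right) - 1 = 14 - 1 = 13$)
$y{\left(P \right)} = 2 \sqrt{P}$
$y^{2}{\left(q \right)} = \left(2 \sqrt{13}\right)^{2} = 52$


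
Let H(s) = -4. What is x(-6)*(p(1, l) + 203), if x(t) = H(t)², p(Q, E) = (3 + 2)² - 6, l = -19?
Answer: 3552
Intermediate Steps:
p(Q, E) = 19 (p(Q, E) = 5² - 6 = 25 - 6 = 19)
x(t) = 16 (x(t) = (-4)² = 16)
x(-6)*(p(1, l) + 203) = 16*(19 + 203) = 16*222 = 3552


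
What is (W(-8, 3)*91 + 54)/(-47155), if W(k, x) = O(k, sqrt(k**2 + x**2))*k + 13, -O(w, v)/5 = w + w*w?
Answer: -205077/47155 ≈ -4.3490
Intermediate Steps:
O(w, v) = -5*w - 5*w**2 (O(w, v) = -5*(w + w*w) = -5*(w + w**2) = -5*w - 5*w**2)
W(k, x) = 13 - 5*k**2*(1 + k) (W(k, x) = (-5*k*(1 + k))*k + 13 = -5*k**2*(1 + k) + 13 = 13 - 5*k**2*(1 + k))
(W(-8, 3)*91 + 54)/(-47155) = ((13 - 5*(-8)**2*(1 - 8))*91 + 54)/(-47155) = ((13 - 5*64*(-7))*91 + 54)*(-1/47155) = ((13 + 2240)*91 + 54)*(-1/47155) = (2253*91 + 54)*(-1/47155) = (205023 + 54)*(-1/47155) = 205077*(-1/47155) = -205077/47155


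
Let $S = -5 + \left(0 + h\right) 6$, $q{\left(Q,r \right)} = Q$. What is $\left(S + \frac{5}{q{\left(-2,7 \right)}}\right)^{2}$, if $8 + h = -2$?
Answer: $\frac{18225}{4} \approx 4556.3$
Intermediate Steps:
$h = -10$ ($h = -8 - 2 = -10$)
$S = -65$ ($S = -5 + \left(0 - 10\right) 6 = -5 - 60 = -65$)
$\left(S + \frac{5}{q{\left(-2,7 \right)}}\right)^{2} = \left(-65 + \frac{5}{-2}\right)^{2} = \left(-65 + 5 \left(- \frac{1}{2}\right)\right)^{2} = \left(-65 - \frac{5}{2}\right)^{2} = \left(- \frac{135}{2}\right)^{2} = \frac{18225}{4}$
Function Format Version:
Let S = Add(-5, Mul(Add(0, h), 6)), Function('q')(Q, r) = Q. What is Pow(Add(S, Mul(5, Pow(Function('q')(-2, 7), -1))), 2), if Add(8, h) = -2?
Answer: Rational(18225, 4) ≈ 4556.3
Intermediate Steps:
h = -10 (h = Add(-8, -2) = -10)
S = -65 (S = Add(-5, Mul(Add(0, -10), 6)) = Add(-5, Mul(-10, 6)) = Add(-5, -60) = -65)
Pow(Add(S, Mul(5, Pow(Function('q')(-2, 7), -1))), 2) = Pow(Add(-65, Mul(5, Pow(-2, -1))), 2) = Pow(Add(-65, Mul(5, Rational(-1, 2))), 2) = Pow(Add(-65, Rational(-5, 2)), 2) = Pow(Rational(-135, 2), 2) = Rational(18225, 4)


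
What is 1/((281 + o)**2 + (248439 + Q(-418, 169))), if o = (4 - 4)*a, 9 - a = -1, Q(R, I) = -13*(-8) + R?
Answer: 1/327086 ≈ 3.0573e-6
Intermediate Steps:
Q(R, I) = 104 + R
a = 10 (a = 9 - 1*(-1) = 9 + 1 = 10)
o = 0 (o = (4 - 4)*10 = 0*10 = 0)
1/((281 + o)**2 + (248439 + Q(-418, 169))) = 1/((281 + 0)**2 + (248439 + (104 - 418))) = 1/(281**2 + (248439 - 314)) = 1/(78961 + 248125) = 1/327086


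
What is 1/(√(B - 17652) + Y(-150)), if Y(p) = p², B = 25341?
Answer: 7500/168747437 - √7689/506242311 ≈ 4.4272e-5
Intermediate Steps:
1/(√(B - 17652) + Y(-150)) = 1/(√(25341 - 17652) + (-150)²) = 1/(√7689 + 22500) = 1/(22500 + √7689)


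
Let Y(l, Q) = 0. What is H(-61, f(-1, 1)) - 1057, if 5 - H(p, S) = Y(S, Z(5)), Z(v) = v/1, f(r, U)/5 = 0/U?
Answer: -1052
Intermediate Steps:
f(r, U) = 0 (f(r, U) = 5*(0/U) = 5*0 = 0)
Z(v) = v (Z(v) = v*1 = v)
H(p, S) = 5 (H(p, S) = 5 - 1*0 = 5 + 0 = 5)
H(-61, f(-1, 1)) - 1057 = 5 - 1057 = -1052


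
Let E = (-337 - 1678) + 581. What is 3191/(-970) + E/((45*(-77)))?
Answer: -644389/224070 ≈ -2.8758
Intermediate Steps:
E = -1434 (E = -2015 + 581 = -1434)
3191/(-970) + E/((45*(-77))) = 3191/(-970) - 1434/(45*(-77)) = 3191*(-1/970) - 1434/(-3465) = -3191/970 - 1434*(-1/3465) = -3191/970 + 478/1155 = -644389/224070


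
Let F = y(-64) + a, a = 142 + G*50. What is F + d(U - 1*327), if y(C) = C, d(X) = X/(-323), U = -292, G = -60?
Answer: -943187/323 ≈ -2920.1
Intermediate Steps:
d(X) = -X/323 (d(X) = X*(-1/323) = -X/323)
a = -2858 (a = 142 - 60*50 = 142 - 3000 = -2858)
F = -2922 (F = -64 - 2858 = -2922)
F + d(U - 1*327) = -2922 - (-292 - 1*327)/323 = -2922 - (-292 - 327)/323 = -2922 - 1/323*(-619) = -2922 + 619/323 = -943187/323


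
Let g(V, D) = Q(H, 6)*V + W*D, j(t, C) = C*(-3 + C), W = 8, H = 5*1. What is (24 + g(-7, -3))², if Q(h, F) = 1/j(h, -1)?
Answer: 49/16 ≈ 3.0625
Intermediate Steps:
H = 5
Q(h, F) = ¼ (Q(h, F) = 1/(-(-3 - 1)) = 1/(-1*(-4)) = 1/4 = ¼)
g(V, D) = 8*D + V/4 (g(V, D) = V/4 + 8*D = 8*D + V/4)
(24 + g(-7, -3))² = (24 + (8*(-3) + (¼)*(-7)))² = (24 + (-24 - 7/4))² = (24 - 103/4)² = (-7/4)² = 49/16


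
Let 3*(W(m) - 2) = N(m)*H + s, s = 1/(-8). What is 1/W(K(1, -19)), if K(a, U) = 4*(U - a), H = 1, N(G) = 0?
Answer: 24/47 ≈ 0.51064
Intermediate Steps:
s = -1/8 ≈ -0.12500
K(a, U) = -4*a + 4*U
W(m) = 47/24 (W(m) = 2 + (0*1 - 1/8)/3 = 2 + (0 - 1/8)/3 = 2 + (1/3)*(-1/8) = 2 - 1/24 = 47/24)
1/W(K(1, -19)) = 1/(47/24) = 24/47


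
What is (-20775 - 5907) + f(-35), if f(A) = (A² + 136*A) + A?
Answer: -30252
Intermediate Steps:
f(A) = A² + 137*A
(-20775 - 5907) + f(-35) = (-20775 - 5907) - 35*(137 - 35) = -26682 - 35*102 = -26682 - 3570 = -30252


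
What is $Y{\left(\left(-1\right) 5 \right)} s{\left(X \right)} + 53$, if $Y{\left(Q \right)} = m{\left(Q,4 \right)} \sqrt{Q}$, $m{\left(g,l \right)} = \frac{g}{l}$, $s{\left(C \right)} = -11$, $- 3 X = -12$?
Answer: $53 + \frac{55 i \sqrt{5}}{4} \approx 53.0 + 30.746 i$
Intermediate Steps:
$X = 4$ ($X = \left(- \frac{1}{3}\right) \left(-12\right) = 4$)
$Y{\left(Q \right)} = \frac{Q^{\frac{3}{2}}}{4}$ ($Y{\left(Q \right)} = \frac{Q}{4} \sqrt{Q} = \frac{Q^{\frac{3}{2}}}{4}$)
$Y{\left(\left(-1\right) 5 \right)} s{\left(X \right)} + 53 = \frac{\left(\left(-1\right) 5\right)^{\frac{3}{2}}}{4} \left(-11\right) + 53 = \frac{\left(-5\right)^{\frac{3}{2}}}{4} \left(-11\right) + 53 = \frac{\left(-5\right) i \sqrt{5}}{4} \left(-11\right) + 53 = - \frac{5 i \sqrt{5}}{4} \left(-11\right) + 53 = \frac{55 i \sqrt{5}}{4} + 53 = 53 + \frac{55 i \sqrt{5}}{4}$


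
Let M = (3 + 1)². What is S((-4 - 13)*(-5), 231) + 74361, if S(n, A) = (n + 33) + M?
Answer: 74495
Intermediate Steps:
M = 16 (M = 4² = 16)
S(n, A) = 49 + n (S(n, A) = (n + 33) + 16 = (33 + n) + 16 = 49 + n)
S((-4 - 13)*(-5), 231) + 74361 = (49 + (-4 - 13)*(-5)) + 74361 = (49 - 17*(-5)) + 74361 = (49 + 85) + 74361 = 134 + 74361 = 74495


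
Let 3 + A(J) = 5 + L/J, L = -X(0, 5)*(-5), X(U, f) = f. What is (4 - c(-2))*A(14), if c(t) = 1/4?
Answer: 795/56 ≈ 14.196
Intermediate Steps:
c(t) = ¼
L = 25 (L = -1*5*(-5) = -5*(-5) = 25)
A(J) = 2 + 25/J (A(J) = -3 + (5 + 25/J) = 2 + 25/J)
(4 - c(-2))*A(14) = (4 - 1*¼)*(2 + 25/14) = (4 - ¼)*(2 + 25*(1/14)) = 15*(2 + 25/14)/4 = (15/4)*(53/14) = 795/56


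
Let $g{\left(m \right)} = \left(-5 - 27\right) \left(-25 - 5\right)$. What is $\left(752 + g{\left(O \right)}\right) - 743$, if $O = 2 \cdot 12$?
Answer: $969$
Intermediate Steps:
$O = 24$
$g{\left(m \right)} = 960$ ($g{\left(m \right)} = \left(-32\right) \left(-30\right) = 960$)
$\left(752 + g{\left(O \right)}\right) - 743 = \left(752 + 960\right) - 743 = 1712 - 743 = 969$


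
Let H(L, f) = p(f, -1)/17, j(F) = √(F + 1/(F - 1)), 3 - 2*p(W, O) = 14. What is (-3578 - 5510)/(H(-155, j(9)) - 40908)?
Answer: 308992/1390883 ≈ 0.22216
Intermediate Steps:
p(W, O) = -11/2 (p(W, O) = 3/2 - ½*14 = 3/2 - 7 = -11/2)
j(F) = √(F + 1/(-1 + F))
H(L, f) = -11/34 (H(L, f) = -11/2/17 = -11/2*1/17 = -11/34)
(-3578 - 5510)/(H(-155, j(9)) - 40908) = (-3578 - 5510)/(-11/34 - 40908) = -9088/(-1390883/34) = -9088*(-34/1390883) = 308992/1390883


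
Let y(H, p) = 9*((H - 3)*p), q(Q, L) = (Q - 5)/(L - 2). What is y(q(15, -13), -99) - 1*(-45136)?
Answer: 48403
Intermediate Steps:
q(Q, L) = (-5 + Q)/(-2 + L)
y(H, p) = 9*p*(-3 + H) (y(H, p) = 9*((-3 + H)*p) = 9*(p*(-3 + H)) = 9*p*(-3 + H))
y(q(15, -13), -99) - 1*(-45136) = 9*(-99)*(-3 + (-5 + 15)/(-2 - 13)) - 1*(-45136) = 9*(-99)*(-3 + 10/(-15)) + 45136 = 9*(-99)*(-3 - 1/15*10) + 45136 = 9*(-99)*(-3 - ⅔) + 45136 = 9*(-99)*(-11/3) + 45136 = 3267 + 45136 = 48403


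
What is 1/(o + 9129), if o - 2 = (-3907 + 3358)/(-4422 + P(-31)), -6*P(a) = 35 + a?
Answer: 13268/121151755 ≈ 0.00010952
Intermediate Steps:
P(a) = -35/6 - a/6 (P(a) = -(35 + a)/6 = -35/6 - a/6)
o = 28183/13268 (o = 2 + (-3907 + 3358)/(-4422 + (-35/6 - ⅙*(-31))) = 2 - 549/(-4422 + (-35/6 + 31/6)) = 2 - 549/(-4422 - ⅔) = 2 - 549/(-13268/3) = 2 - 549*(-3/13268) = 2 + 1647/13268 = 28183/13268 ≈ 2.1241)
1/(o + 9129) = 1/(28183/13268 + 9129) = 1/(121151755/13268) = 13268/121151755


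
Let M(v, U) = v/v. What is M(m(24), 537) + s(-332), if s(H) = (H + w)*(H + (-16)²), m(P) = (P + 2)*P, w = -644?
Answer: 74177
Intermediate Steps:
m(P) = P*(2 + P) (m(P) = (2 + P)*P = P*(2 + P))
s(H) = (-644 + H)*(256 + H) (s(H) = (H - 644)*(H + (-16)²) = (-644 + H)*(H + 256) = (-644 + H)*(256 + H))
M(v, U) = 1
M(m(24), 537) + s(-332) = 1 + (-164864 + (-332)² - 388*(-332)) = 1 + (-164864 + 110224 + 128816) = 1 + 74176 = 74177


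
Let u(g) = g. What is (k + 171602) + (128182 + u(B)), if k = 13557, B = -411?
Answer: 312930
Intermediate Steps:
(k + 171602) + (128182 + u(B)) = (13557 + 171602) + (128182 - 411) = 185159 + 127771 = 312930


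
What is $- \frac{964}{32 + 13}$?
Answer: $- \frac{964}{45} \approx -21.422$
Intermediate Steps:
$- \frac{964}{32 + 13} = - \frac{964}{45}$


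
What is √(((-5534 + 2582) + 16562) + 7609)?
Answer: √21219 ≈ 145.67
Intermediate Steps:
√(((-5534 + 2582) + 16562) + 7609) = √((-2952 + 16562) + 7609) = √(13610 + 7609) = √21219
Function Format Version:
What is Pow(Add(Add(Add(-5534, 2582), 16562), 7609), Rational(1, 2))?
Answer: Pow(21219, Rational(1, 2)) ≈ 145.67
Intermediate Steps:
Pow(Add(Add(Add(-5534, 2582), 16562), 7609), Rational(1, 2)) = Pow(Add(Add(-2952, 16562), 7609), Rational(1, 2)) = Pow(Add(13610, 7609), Rational(1, 2)) = Pow(21219, Rational(1, 2))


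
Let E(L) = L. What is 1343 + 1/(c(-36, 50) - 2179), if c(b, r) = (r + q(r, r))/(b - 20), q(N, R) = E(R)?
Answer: 41003119/30531 ≈ 1343.0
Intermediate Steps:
q(N, R) = R
c(b, r) = 2*r/(-20 + b) (c(b, r) = (r + r)/(b - 20) = (2*r)/(-20 + b) = 2*r/(-20 + b))
1343 + 1/(c(-36, 50) - 2179) = 1343 + 1/(2*50/(-20 - 36) - 2179) = 1343 + 1/(2*50/(-56) - 2179) = 1343 + 1/(2*50*(-1/56) - 2179) = 1343 + 1/(-25/14 - 2179) = 1343 + 1/(-30531/14) = 1343 - 14/30531 = 41003119/30531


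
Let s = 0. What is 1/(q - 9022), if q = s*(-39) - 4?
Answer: -1/9026 ≈ -0.00011079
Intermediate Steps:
q = -4 (q = 0*(-39) - 4 = 0 - 4 = -4)
1/(q - 9022) = 1/(-4 - 9022) = 1/(-9026) = -1/9026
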